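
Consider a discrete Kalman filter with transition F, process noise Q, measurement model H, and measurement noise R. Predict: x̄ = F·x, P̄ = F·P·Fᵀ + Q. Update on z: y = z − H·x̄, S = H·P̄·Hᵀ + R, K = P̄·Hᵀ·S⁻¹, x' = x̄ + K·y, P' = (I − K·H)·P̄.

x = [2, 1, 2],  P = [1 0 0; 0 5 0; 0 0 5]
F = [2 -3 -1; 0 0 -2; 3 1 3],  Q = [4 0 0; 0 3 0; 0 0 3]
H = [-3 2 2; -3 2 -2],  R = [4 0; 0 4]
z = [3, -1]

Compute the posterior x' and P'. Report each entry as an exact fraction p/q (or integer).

x̄ = F·x = [-1, -4, 13]
P̄ = F·P·Fᵀ + Q = [58 10 -24; 10 23 -30; -24 -30 62]
y = z − H·x̄ = [-18, 30]
S = H·P̄·Hᵀ + R = [794 246; 246 698]
K = P̄·Hᵀ·S⁻¹ = [-14365/61712 -4309/61712; -386/3857 556/3857; 7655/30856 -7649/30856]
x' = x̄ + K·y = [16897/15428, 8200/3857, 8467/7714]
P' = (I − K·H)·P̄ = [55203/15428 19534/3857 -1257/7714; 19534/3857 29471/3857 -942/3857; -1257/7714 -942/3857 1913/3857]

x' = [16897/15428, 8200/3857, 8467/7714]
P' = [55203/15428 19534/3857 -1257/7714; 19534/3857 29471/3857 -942/3857; -1257/7714 -942/3857 1913/3857]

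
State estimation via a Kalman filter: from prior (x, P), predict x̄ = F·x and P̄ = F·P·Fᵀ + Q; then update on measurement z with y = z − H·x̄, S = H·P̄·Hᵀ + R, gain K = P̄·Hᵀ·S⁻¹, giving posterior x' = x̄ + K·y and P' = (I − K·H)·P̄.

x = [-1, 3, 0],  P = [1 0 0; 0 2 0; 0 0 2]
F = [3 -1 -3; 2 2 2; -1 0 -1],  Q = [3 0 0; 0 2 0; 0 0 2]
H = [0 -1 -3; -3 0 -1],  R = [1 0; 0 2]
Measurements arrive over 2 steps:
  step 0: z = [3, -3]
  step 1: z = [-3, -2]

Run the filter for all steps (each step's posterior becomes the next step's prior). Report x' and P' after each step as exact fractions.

step 0: x̄ = F·x = [-6, 4, 1]
step 0: P̄ = F·P·Fᵀ + Q = [32 -10 3; -10 22 -6; 3 -6 5]
step 0: y = z − H·x̄ = [10, -20]
step 0: S = H·P̄·Hᵀ + R = [32 6; 6 313]
step 0: K = P̄·Hᵀ·S⁻¹ = [907/9980 -1587/4990; -367/2495 294/2495; -2733/9980 -197/4990]
step 0: x' = x̄ + K·y = [1267/998, 86/499, -947/998]
step 0: P' = (I − K·H)·P̄ = [4227/9980 4523/2495 -6333/9980; 4523/2495 42838/2495 -14157/2495; -6333/9980 -14157/2495 19787/9980]
step 1: x̄ = F·x = [3235/499, 492/499, -160/499]
step 1: P̄ = F·P·Fᵀ + Q = [20773/2495 22332/2495 2036/2495; 22332/2495 110618/2495 13594/2495; 2036/2495 13594/2495 7827/2495]
step 1: y = z − H·x̄ = [-1485/499, 8547/499]
step 1: S = H·P̄·Hᵀ + R = [53024/499 24479/499; 24479/499 42398/499]
step 1: K = P̄·Hᵀ·S⁻¹ = [13465/300399 -98968/300399; -1782082/3304389 -227288/3304389; -493303/3304389 67603/3304389]
step 1: x' = x̄ + K·y = [6432/9103, 141466/100133, 47468/100133]
step 1: P' = (I − K·H)·P̄ = [46283/136545 1545652/1501995 -537659/1501995; 1545652/1501995 155111318/16521945 -48733636/16521945; -537659/1501995 -48733636/16521945 17066717/16521945]

step 0: x' = [1267/998, 86/499, -947/998], P' = [4227/9980 4523/2495 -6333/9980; 4523/2495 42838/2495 -14157/2495; -6333/9980 -14157/2495 19787/9980]
step 1: x' = [6432/9103, 141466/100133, 47468/100133], P' = [46283/136545 1545652/1501995 -537659/1501995; 1545652/1501995 155111318/16521945 -48733636/16521945; -537659/1501995 -48733636/16521945 17066717/16521945]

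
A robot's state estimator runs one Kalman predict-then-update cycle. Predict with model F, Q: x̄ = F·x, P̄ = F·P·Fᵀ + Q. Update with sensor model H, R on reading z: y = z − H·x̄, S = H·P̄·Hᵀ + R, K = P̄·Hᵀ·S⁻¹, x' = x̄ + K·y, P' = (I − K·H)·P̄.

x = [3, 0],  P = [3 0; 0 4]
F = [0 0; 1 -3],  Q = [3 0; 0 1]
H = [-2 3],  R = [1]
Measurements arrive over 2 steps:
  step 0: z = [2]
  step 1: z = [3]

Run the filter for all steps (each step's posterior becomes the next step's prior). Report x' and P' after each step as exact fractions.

step 0: x' = [42/373, 279/373], P' = [1083/373 720/373; 720/373 520/373]
step 1: x' = [-21024/21193, 6009/21193], P' = [50151/21193 32688/21193; 32688/21193 23608/21193]

step 0: x̄ = F·x = [0, 3]
step 0: P̄ = F·P·Fᵀ + Q = [3 0; 0 40]
step 0: y = z − H·x̄ = [-7]
step 0: S = H·P̄·Hᵀ + R = [373]
step 0: K = P̄·Hᵀ·S⁻¹ = [-6/373; 120/373]
step 0: x' = x̄ + K·y = [42/373, 279/373]
step 0: P' = (I − K·H)·P̄ = [1083/373 720/373; 720/373 520/373]
step 1: x̄ = F·x = [0, -795/373]
step 1: P̄ = F·P·Fᵀ + Q = [3 0; 0 1816/373]
step 1: y = z − H·x̄ = [3504/373]
step 1: S = H·P̄·Hᵀ + R = [21193/373]
step 1: K = P̄·Hᵀ·S⁻¹ = [-2238/21193; 5448/21193]
step 1: x' = x̄ + K·y = [-21024/21193, 6009/21193]
step 1: P' = (I − K·H)·P̄ = [50151/21193 32688/21193; 32688/21193 23608/21193]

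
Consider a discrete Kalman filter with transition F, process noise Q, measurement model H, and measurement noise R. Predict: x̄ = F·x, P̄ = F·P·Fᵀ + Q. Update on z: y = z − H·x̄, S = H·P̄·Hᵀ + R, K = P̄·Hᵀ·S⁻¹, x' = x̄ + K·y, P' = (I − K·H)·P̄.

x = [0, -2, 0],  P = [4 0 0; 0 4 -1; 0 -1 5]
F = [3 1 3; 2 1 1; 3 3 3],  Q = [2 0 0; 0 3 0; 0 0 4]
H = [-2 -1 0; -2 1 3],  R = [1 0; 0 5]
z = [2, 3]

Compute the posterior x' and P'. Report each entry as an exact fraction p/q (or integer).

x' = [-112999/110639, 9161/110639, 18351/110639]
P' = [112455/110639 -178446/110639 127647/110639; -178446/110639 374179/110639 -229542/110639; 127647/110639 -229542/110639 212417/110639]

x̄ = F·x = [-2, -2, -6]
P̄ = F·P·Fᵀ + Q = [81 39 81; 39 26 45; 81 45 103]
y = z − H·x̄ = [-4, 19]
S = H·P̄·Hᵀ + R = [507 -323; -323 424]
K = P̄·Hᵀ·S⁻¹ = [-46464/110639 -4083/110639; -17287/110639 8489/110639; -25752/110639 30483/110639]
x' = x̄ + K·y = [-112999/110639, 9161/110639, 18351/110639]
P' = (I − K·H)·P̄ = [112455/110639 -178446/110639 127647/110639; -178446/110639 374179/110639 -229542/110639; 127647/110639 -229542/110639 212417/110639]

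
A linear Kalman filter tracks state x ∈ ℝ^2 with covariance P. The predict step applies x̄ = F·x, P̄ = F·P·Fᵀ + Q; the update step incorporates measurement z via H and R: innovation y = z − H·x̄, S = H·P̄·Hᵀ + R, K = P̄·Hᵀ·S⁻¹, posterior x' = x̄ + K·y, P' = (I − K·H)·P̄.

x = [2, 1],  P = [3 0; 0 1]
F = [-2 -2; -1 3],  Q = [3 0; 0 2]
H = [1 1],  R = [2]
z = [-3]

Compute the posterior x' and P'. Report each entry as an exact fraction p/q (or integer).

x' = [-172/35, 9/5]
P' = [304/35 -38/5; -38/5 42/5]

x̄ = F·x = [-6, 1]
P̄ = F·P·Fᵀ + Q = [19 0; 0 14]
y = z − H·x̄ = [2]
S = H·P̄·Hᵀ + R = [35]
K = P̄·Hᵀ·S⁻¹ = [19/35; 2/5]
x' = x̄ + K·y = [-172/35, 9/5]
P' = (I − K·H)·P̄ = [304/35 -38/5; -38/5 42/5]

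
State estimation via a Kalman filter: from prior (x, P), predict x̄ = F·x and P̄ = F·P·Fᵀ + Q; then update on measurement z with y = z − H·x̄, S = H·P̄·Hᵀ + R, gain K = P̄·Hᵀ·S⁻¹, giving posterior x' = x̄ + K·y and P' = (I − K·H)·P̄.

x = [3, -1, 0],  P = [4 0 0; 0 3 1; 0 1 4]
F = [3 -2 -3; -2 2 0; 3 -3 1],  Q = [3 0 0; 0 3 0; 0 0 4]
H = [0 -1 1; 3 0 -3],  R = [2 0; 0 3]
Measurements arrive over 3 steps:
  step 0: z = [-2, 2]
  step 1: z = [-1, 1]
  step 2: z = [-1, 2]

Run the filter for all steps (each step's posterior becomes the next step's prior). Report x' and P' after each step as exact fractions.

step 0: x̄ = F·x = [11, -8, 12]
step 0: P̄ = F·P·Fᵀ + Q = [99 -42 49; -42 31 -40; 49 -40 65]
step 0: y = z − H·x̄ = [-22, 5]
step 0: S = H·P̄·Hᵀ + R = [178 -42; -42 597]
step 0: K = P̄·Hᵀ·S⁻¹ = [20209/34834 5087/17417; -14213/34834 -675/17417; 20223/34834 -689/17417]
step 0: x' = x̄ + K·y = [-5277/17417, 13632/17417, -16894/17417]
step 0: P' = (I − K·H)·P̄ = [83447/34834 32855/34834 73273/34834; 32855/34834 62631/34834 34205/34834; 73273/34834 34205/34834 74651/34834]
step 1: x̄ = F·x = [7587/17417, 37818/17417, -73621/17417]
step 1: P̄ = F·P·Fᵀ + Q = [237597/17417 -94124/17417 104914/17417; -94124/17417 212987/17417 -280172/17417; 104914/17417 -280172/17417 1171707/34834]
step 1: y = z − H·x̄ = [94022/17417, -226207/17417]
step 1: S = H·P̄·Hᵀ + R = [2788037/34834 -4001925/34834; -4001925/34834 11149707/34834]
step 1: K = P̄·Hᵀ·S⁻¹ = [72958941/144211517 36483713/144211517; -62485463/144211517 -7989497/144211517; 74292916/144211517 -10657447/144211517]
step 1: x' = x̄ + K·y = [-17166730/144211517, 79581047/144211517, -70106128/144211517]
step 1: P' = (I − K·H)·P̄ = [299725362/144211517 117323767/144211517 263241649/144211517; 117323767/144211517 250284190/144211517 125313264/144211517; 263241649/144211517 125313264/144211517 273899096/144211517]
step 2: x̄ = F·x = [-343900/144211517, 193495554/144211517, -360349459/144211517]
step 2: P̄ = F·P·Fᵀ + Q = [1953915715/144211517 -798680952/144211517 915422559/144211517; -798680952/144211517 1694082623/144211517 -2168028878/144211517; 915422559/144211517 -2168028878/144211517 4516573636/144211517]
step 2: y = z − H·x̄ = [409633496/144211517, -791593643/144211517]
step 2: S = H·P̄·Hᵀ + R = [10835137049/144211517 -14911497009/144211517; -14911497009/144211517 42189432648/144211517]
step 2: K = P̄·Hᵀ·S⁻¹ = [274535441340/542664799121 137105314981/542664799121; -235032570346/542664799121 -30230241037/542664799121; 279505940343/542664799121 -40171239043/542664799121]
step 2: x' = x̄ + K·y = [25938250321/542664799121, 226445708277/542664799121, -341544661986/542664799121]
step 2: P' = (I − K·H)·P̄ = [1127443387951/542664799121 441267190290/542664799121 990338072970/542664799121; 441267190290/542664799121 941562572019/542664799121 471497431327/542664799121; 990338072970/542664799121 471497431327/542664799121 1030509312013/542664799121]

step 0: x' = [-5277/17417, 13632/17417, -16894/17417], P' = [83447/34834 32855/34834 73273/34834; 32855/34834 62631/34834 34205/34834; 73273/34834 34205/34834 74651/34834]
step 1: x' = [-17166730/144211517, 79581047/144211517, -70106128/144211517], P' = [299725362/144211517 117323767/144211517 263241649/144211517; 117323767/144211517 250284190/144211517 125313264/144211517; 263241649/144211517 125313264/144211517 273899096/144211517]
step 2: x' = [25938250321/542664799121, 226445708277/542664799121, -341544661986/542664799121], P' = [1127443387951/542664799121 441267190290/542664799121 990338072970/542664799121; 441267190290/542664799121 941562572019/542664799121 471497431327/542664799121; 990338072970/542664799121 471497431327/542664799121 1030509312013/542664799121]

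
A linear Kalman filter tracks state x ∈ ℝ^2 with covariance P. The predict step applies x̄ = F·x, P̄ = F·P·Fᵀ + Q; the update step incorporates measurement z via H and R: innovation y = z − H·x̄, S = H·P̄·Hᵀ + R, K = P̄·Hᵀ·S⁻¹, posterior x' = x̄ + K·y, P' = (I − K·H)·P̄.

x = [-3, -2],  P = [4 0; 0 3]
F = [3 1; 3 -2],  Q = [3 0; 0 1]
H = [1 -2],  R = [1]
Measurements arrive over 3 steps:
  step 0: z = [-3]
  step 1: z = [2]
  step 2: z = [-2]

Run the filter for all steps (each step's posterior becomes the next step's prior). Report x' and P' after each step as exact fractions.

step 0: x̄ = F·x = [-11, -5]
step 0: P̄ = F·P·Fᵀ + Q = [42 30; 30 49]
step 0: y = z − H·x̄ = [-2]
step 0: S = H·P̄·Hᵀ + R = [119]
step 0: K = P̄·Hᵀ·S⁻¹ = [-18/119; -4/7]
step 0: x' = x̄ + K·y = [-1273/119, -27/7]
step 0: P' = (I − K·H)·P̄ = [4674/119 138/7; 138/7 71/7]
step 1: x̄ = F·x = [-4278/119, -2901/119]
step 1: P̄ = F·P·Fᵀ + Q = [57706/119 32614/119; 32614/119 18861/119]
step 1: y = z − H·x̄ = [-1286/119]
step 1: S = H·P̄·Hᵀ + R = [2813/119]
step 1: K = P̄·Hᵀ·S⁻¹ = [-7522/2813; -5108/2813]
step 1: x' = x̄ + K·y = [-19838/2813, -13375/2813]
step 1: P' = (I − K·H)·P̄ = [888626/2813 448074/2813; 448074/2813 226591/2813]
step 2: x̄ = F·x = [-72889/2813, -32764/2813]
step 2: P̄ = F·P·Fᵀ + Q = [10921108/2813 6200230/2813; 6200230/2813 3529923/2813]
step 2: y = z − H·x̄ = [1735/2813]
step 2: S = H·P̄·Hᵀ + R = [242693/2813]
step 2: K = P̄·Hᵀ·S⁻¹ = [-1479352/242693; -859616/242693]
step 2: x' = x̄ + K·y = [-7200969/242693, -3356924/242693]
step 2: P' = (I − K·H)·P̄ = [164235380/242693 82857366/242693; 82857366/242693 41858491/242693]

step 0: x' = [-1273/119, -27/7], P' = [4674/119 138/7; 138/7 71/7]
step 1: x' = [-19838/2813, -13375/2813], P' = [888626/2813 448074/2813; 448074/2813 226591/2813]
step 2: x' = [-7200969/242693, -3356924/242693], P' = [164235380/242693 82857366/242693; 82857366/242693 41858491/242693]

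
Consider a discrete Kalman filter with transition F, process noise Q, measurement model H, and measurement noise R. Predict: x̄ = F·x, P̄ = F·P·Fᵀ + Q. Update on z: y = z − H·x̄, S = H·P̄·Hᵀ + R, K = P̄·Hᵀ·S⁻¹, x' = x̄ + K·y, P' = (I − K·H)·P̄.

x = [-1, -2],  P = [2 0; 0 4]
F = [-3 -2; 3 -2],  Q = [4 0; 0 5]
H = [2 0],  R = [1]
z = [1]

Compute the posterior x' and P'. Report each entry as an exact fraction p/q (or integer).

x̄ = F·x = [7, 1]
P̄ = F·P·Fᵀ + Q = [38 -2; -2 39]
y = z − H·x̄ = [-13]
S = H·P̄·Hᵀ + R = [153]
K = P̄·Hᵀ·S⁻¹ = [76/153; -4/153]
x' = x̄ + K·y = [83/153, 205/153]
P' = (I − K·H)·P̄ = [38/153 -2/153; -2/153 5951/153]

x' = [83/153, 205/153]
P' = [38/153 -2/153; -2/153 5951/153]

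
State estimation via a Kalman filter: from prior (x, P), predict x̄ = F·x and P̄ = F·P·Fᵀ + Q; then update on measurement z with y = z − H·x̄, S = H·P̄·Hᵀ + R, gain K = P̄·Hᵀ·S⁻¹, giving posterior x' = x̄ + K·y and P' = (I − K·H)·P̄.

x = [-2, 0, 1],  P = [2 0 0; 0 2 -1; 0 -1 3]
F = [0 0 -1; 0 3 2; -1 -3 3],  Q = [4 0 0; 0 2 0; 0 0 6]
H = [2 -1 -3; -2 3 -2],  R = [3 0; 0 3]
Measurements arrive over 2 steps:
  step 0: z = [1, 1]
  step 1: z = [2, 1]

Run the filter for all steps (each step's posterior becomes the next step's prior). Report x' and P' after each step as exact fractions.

step 0: x̄ = F·x = [-1, 2, 5]
step 0: P̄ = F·P·Fᵀ + Q = [7 -3 -12; -3 20 -3; -12 -3 71]
step 0: y = z − H·x̄ = [20, 3]
step 0: S = H·P̄·Hᵀ + R = [828 311; 311 471]
step 0: K = P̄·Hᵀ·S⁻¹ = [24652/293267 -15655/293267; -30399/293267 64903/293267; -70717/293267 -32382/293267]
step 0: x' = x̄ + K·y = [152808/293267, 173263/293267, -45151/293267]
step 0: P' = (I − K·H)·P̄ = [761968/293267 666443/293267 261179/293267; 666443/293267 675541/293267 249514/293267; 261179/293267 249514/293267 161665/293267]
step 1: x̄ = F·x = [45151/293267, 429487/293267, -808050/293267]
step 1: P̄ = F·P·Fᵀ + Q = [1334733/293267 -1071872/293267 524726/293267; -1071872/293267 10307231/293267 -6883024/293267; 524726/293267 -6883024/293267 7996756/293267]
step 1: y = z − H·x̄ = [-88143/17251, -2520992/293267]
step 1: S = H·P̄·Hᵀ + R = [2658200/17251 3080915/17251; 3080915/17251 230627396/293267]
step 1: K = P̄·Hᵀ·S⁻¹ = [588546638/5236671625 -58223208/1047334325; -1916749089/26183358125 1150423899/5236671625; -5896420156/26183358125 -588027104/5236671625]
step 1: x' = x̄ + K·y = [13112497/227681375, -56858566/1138406875, -727935214/1138406875]
step 1: P' = (I − K·H)·P̄ = [2520112811/1047334325 10895846942/5236671625 4179880418/5236671625; 10895846942/5236671625 55278356099/26183358125 19810120196/26183358125; 4179880418/5236671625 19810120196/26183358125 13225981484/26183358125]

step 0: x' = [152808/293267, 173263/293267, -45151/293267], P' = [761968/293267 666443/293267 261179/293267; 666443/293267 675541/293267 249514/293267; 261179/293267 249514/293267 161665/293267]
step 1: x' = [13112497/227681375, -56858566/1138406875, -727935214/1138406875], P' = [2520112811/1047334325 10895846942/5236671625 4179880418/5236671625; 10895846942/5236671625 55278356099/26183358125 19810120196/26183358125; 4179880418/5236671625 19810120196/26183358125 13225981484/26183358125]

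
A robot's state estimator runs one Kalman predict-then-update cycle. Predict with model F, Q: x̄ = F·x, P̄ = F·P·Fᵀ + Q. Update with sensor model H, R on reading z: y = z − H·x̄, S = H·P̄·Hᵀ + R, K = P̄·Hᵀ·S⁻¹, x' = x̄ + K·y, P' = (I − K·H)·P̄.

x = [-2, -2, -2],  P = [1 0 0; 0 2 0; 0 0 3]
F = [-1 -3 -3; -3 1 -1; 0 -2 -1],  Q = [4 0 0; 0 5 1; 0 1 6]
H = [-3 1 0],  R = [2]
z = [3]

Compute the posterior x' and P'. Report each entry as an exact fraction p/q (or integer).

x' = [158/145, 883/145, 51/145]
P' = [338/145 918/145 21/145; 918/145 8264/435 21/145; 21/145 21/145 1142/145]

x̄ = F·x = [14, 6, 6]
P̄ = F·P·Fᵀ + Q = [50 6 21; 6 19 0; 21 0 17]
y = z − H·x̄ = [39]
S = H·P̄·Hᵀ + R = [435]
K = P̄·Hᵀ·S⁻¹ = [-48/145; 1/435; -21/145]
x' = x̄ + K·y = [158/145, 883/145, 51/145]
P' = (I − K·H)·P̄ = [338/145 918/145 21/145; 918/145 8264/435 21/145; 21/145 21/145 1142/145]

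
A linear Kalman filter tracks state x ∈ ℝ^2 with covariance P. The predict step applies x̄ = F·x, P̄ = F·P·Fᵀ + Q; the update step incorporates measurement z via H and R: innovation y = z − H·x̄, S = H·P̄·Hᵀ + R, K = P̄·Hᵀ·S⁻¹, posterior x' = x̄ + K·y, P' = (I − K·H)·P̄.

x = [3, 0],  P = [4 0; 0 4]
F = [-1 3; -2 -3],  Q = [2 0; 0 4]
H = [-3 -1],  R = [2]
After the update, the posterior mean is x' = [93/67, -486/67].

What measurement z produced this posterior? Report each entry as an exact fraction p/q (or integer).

z = [3]

x̄ = F·x = [-3, -6]
P̄ = F·P·Fᵀ + Q = [42 -28; -28 56]
S = H·P̄·Hᵀ + R = [268]
K = P̄·Hᵀ·S⁻¹ = [-49/134; 7/67]
x' − x̄ = [294/67, -84/67] = K·y
y = (KᵀK)⁻¹·Kᵀ·(x' − x̄) = [-12]
z = y + H·x̄ = [-12] + [15] = [3]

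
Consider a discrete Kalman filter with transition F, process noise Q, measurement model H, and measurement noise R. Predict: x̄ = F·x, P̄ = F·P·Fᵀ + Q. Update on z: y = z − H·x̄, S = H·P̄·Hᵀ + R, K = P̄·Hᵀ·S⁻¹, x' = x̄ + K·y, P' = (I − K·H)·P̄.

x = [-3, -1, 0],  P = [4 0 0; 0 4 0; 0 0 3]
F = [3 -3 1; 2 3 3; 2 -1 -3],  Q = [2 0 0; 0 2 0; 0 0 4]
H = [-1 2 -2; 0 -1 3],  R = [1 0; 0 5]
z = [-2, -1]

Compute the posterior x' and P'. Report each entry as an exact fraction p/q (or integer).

x' = [-300482/39917, -312263/39917, -121185/39917]
P' = [3846807/79834 2800315/79834 892785/79834; 2800315/79834 2172511/79834 755497/79834; 892785/79834 755497/79834 304099/79834]

x̄ = F·x = [-6, -9, -5]
P̄ = F·P·Fᵀ + Q = [77 -3 27; -3 81 -23; 27 -23 51]
y = z − H·x̄ = [0, 5]
S = H·P̄·Hᵀ + R = [910 -736; -736 683]
K = P̄·Hᵀ·S⁻¹ = [-31747/79834 -12196/39917; 33713/79834 9398/39917; 10011/79834 15680/39917]
x' = x̄ + K·y = [-300482/39917, -312263/39917, -121185/39917]
P' = (I − K·H)·P̄ = [3846807/79834 2800315/79834 892785/79834; 2800315/79834 2172511/79834 755497/79834; 892785/79834 755497/79834 304099/79834]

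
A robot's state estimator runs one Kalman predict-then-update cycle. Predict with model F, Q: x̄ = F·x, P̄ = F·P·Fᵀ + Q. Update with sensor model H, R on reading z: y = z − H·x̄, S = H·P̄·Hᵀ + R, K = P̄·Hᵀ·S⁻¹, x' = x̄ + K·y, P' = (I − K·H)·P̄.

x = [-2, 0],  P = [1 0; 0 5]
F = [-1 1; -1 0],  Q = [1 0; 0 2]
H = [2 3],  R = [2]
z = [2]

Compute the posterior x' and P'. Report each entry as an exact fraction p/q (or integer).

x' = [2/69, 50/69]
P' = [194/69 -118/69; -118/69 86/69]

x̄ = F·x = [2, 2]
P̄ = F·P·Fᵀ + Q = [7 1; 1 3]
y = z − H·x̄ = [-8]
S = H·P̄·Hᵀ + R = [69]
K = P̄·Hᵀ·S⁻¹ = [17/69; 11/69]
x' = x̄ + K·y = [2/69, 50/69]
P' = (I − K·H)·P̄ = [194/69 -118/69; -118/69 86/69]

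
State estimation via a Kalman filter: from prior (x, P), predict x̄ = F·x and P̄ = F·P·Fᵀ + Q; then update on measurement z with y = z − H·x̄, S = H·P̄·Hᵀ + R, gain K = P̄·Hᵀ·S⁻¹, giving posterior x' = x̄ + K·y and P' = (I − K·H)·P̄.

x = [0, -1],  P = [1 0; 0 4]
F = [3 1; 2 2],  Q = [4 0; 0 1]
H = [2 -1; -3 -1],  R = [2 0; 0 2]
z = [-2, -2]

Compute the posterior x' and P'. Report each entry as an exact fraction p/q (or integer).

x' = [244/4611, 7732/4611]
P' = [712/4611 -266/4611; -266/4611 4270/4611]

x̄ = F·x = [-1, -2]
P̄ = F·P·Fᵀ + Q = [17 14; 14 21]
y = z − H·x̄ = [-2, -7]
S = H·P̄·Hᵀ + R = [35 -67; -67 260]
K = P̄·Hᵀ·S⁻¹ = [845/4611 -935/4611; -2401/4611 -1736/4611]
x' = x̄ + K·y = [244/4611, 7732/4611]
P' = (I − K·H)·P̄ = [712/4611 -266/4611; -266/4611 4270/4611]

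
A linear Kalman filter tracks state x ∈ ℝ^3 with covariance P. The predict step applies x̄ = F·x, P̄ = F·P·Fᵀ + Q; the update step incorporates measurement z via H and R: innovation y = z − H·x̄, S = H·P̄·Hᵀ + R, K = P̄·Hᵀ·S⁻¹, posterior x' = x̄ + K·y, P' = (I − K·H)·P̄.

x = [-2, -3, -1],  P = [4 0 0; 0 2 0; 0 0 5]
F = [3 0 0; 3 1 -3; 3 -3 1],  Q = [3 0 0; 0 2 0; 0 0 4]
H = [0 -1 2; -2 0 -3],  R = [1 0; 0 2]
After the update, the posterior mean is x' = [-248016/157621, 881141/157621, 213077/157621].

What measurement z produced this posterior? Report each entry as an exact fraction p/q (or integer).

z = [-3, -1]

x̄ = F·x = [-6, -6, 2]
P̄ = F·P·Fᵀ + Q = [39 36 36; 36 85 15; 36 15 63]
S = H·P̄·Hᵀ + R = [278 -405; -405 1157]
K = P̄·Hᵀ·S⁻¹ = [-33678/157621 -37128/157621; -111020/157621 -54801/157621; 22722/157621 -27603/157621]
x' − x̄ = [697710/157621, 1826867/157621, -102165/157621] = K·y
y = (KᵀK)⁻¹·Kᵀ·(x' − x̄) = [-13, -7]
z = y + H·x̄ = [-13, -7] + [10, 6] = [-3, -1]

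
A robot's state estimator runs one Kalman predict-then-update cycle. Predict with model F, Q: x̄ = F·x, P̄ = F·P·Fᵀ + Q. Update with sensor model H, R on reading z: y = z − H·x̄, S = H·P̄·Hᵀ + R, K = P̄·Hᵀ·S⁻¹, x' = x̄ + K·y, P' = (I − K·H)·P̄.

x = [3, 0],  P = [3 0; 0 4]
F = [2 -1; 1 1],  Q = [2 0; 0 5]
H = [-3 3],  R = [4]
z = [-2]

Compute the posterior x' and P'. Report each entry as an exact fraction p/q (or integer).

x' = [78/17, 66/17]
P' = [990/119 958/119; 958/119 978/119]

x̄ = F·x = [6, 3]
P̄ = F·P·Fᵀ + Q = [18 2; 2 12]
y = z − H·x̄ = [7]
S = H·P̄·Hᵀ + R = [238]
K = P̄·Hᵀ·S⁻¹ = [-24/119; 15/119]
x' = x̄ + K·y = [78/17, 66/17]
P' = (I − K·H)·P̄ = [990/119 958/119; 958/119 978/119]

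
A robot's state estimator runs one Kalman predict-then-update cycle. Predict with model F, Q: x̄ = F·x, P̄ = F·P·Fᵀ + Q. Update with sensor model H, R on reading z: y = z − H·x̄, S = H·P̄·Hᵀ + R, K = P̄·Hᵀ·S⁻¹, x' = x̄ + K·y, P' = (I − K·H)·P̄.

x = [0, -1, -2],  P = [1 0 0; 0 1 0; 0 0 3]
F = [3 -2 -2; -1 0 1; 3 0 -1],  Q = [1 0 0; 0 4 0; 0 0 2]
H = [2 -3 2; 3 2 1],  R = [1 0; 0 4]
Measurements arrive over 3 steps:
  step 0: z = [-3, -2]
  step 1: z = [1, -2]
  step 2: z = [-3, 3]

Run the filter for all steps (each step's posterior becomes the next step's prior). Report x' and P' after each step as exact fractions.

step 0: x' = [4681/41961, -6239/41961, -25537/13987], P' = [40909/41961 -15047/41961 -20451/13987; -15047/41961 17599/41961 12473/13987; -20451/13987 12473/13987 39915/13987]
step 1: x' = [-5392929/1496987518, -77952489/115152886, -767275897/1496987518], P' = [482339345/748493759 -10391113/57576443 -643772951/748493759; -10391113/57576443 18501027/57576443 32533747/57576443; -643772951/748493759 32533747/57576443 1313537373/748493759]
step 2: x' = [10033274477241/16532475818327, 641605158963/718803296449, -12387605231881/16532475818327], P' = [10617623132226/16532475818327 -129312048108/718803296449 -14173309358338/16532475818327; -129312048108/718803296449 230816526496/718803296449 405535830284/718803296449; -14173309358338/16532475818327 405535830284/718803296449 28949438024254/16532475818327]

step 0: x̄ = F·x = [6, -2, 2]
step 0: P̄ = F·P·Fᵀ + Q = [26 -9 15; -9 8 -6; 15 -6 14]
step 0: y = z − H·x̄ = [-25, -18]
step 0: S = H·P̄·Hᵀ + R = [533 295; 295 242]
step 0: K = P̄·Hᵀ·S⁻¹ = [4253/41961 7820/41961; -8053/41961 6869/41961; 1509/13987 877/13987]
step 0: x' = x̄ + K·y = [4681/41961, -6239/41961, -25537/13987]
step 0: P' = (I − K·H)·P̄ = [40909/41961 -15047/41961 -20451/13987; -15047/41961 17599/41961 12473/13987; -20451/13987 12473/13987 39915/13987]
step 1: x̄ = F·x = [179743/41961, -81292/41961, 30218/13987]
step 1: P̄ = F·P·Fᵀ + Q = [2175670/41961 -773914/41961 441656/13987; -773914/41961 451204/41961 -162628/13987; 441656/13987 -162628/13987 313322/13987]
step 1: y = z − H·x̄ = [-742709/41961, -551221/41961]
step 1: S = H·P̄·Hᵀ + R = [42306661/41961 26208158/41961; 26208158/41961 19204960/41961]
step 1: K = P̄·Hᵀ·S⁻¹ = [82386195/748493759 266538073/1496987518; -11217813/57576443 19181231/115152886; 70712711/748493759 114047971/1496987518]
step 1: x' = x̄ + K·y = [-5392929/1496987518, -77952489/115152886, -767275897/1496987518]
step 1: P' = (I − K·H)·P̄ = [482339345/748493759 -10391113/57576443 -643772951/748493759; -10391113/57576443 18501027/57576443 32533747/57576443; -643772951/748493759 32533747/57576443 1313537373/748493759]
step 2: x̄ = F·x = [3545137721/1496987518, -380941484/748493759, 375548555/748493759]
step 2: P̄ = F·P·Fᵀ + Q = [24035549488/748493759 -8409003896/748493759 14418469646/748493759; -8409003896/748493759 6077397656/748493759 -5335647212/748493759; 14418469646/748493759 -5335647212/748493759 11014216702/748493759]
step 2: y = z − H·x̄ = [-7684540560/748493759, -5371781783/1496987518]
step 2: S = H·P̄·Hᵀ + R = [475927707887/748493759 281834473832/748493759; 281834473832/748493759 218897910030/748493759]
step 2: K = P̄·Hᵀ·S⁻¹ = [1811158867228/16532475818327 2932801456343/16532475818327; -140002015136/718803296449 119808184738/718803296449; 1570285042236/16532475818327 1271039535576/16532475818327]
step 2: x' = x̄ + K·y = [10033274477241/16532475818327, 641605158963/718803296449, -12387605231881/16532475818327]
step 2: P' = (I − K·H)·P̄ = [10617623132226/16532475818327 -129312048108/718803296449 -14173309358338/16532475818327; -129312048108/718803296449 230816526496/718803296449 405535830284/718803296449; -14173309358338/16532475818327 405535830284/718803296449 28949438024254/16532475818327]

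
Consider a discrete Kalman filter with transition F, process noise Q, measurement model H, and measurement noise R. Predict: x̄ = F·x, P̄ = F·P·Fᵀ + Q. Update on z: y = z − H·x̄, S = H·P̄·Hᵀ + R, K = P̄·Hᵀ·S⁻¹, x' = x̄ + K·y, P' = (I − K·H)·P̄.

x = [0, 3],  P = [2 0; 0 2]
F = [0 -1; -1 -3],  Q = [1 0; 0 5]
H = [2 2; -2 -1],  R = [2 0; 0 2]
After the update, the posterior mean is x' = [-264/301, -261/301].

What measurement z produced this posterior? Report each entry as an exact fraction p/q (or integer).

z = [-3, 3]

x̄ = F·x = [-3, -9]
P̄ = F·P·Fᵀ + Q = [3 6; 6 25]
S = H·P̄·Hᵀ + R = [162 -98; -98 63]
K = P̄·Hᵀ·S⁻¹ = [-3/43 -90/301; 20/43 41/301]
x' − x̄ = [639/301, 2448/301] = K·y
y = (KᵀK)⁻¹·Kᵀ·(x' − x̄) = [21, -12]
z = y + H·x̄ = [21, -12] + [-24, 15] = [-3, 3]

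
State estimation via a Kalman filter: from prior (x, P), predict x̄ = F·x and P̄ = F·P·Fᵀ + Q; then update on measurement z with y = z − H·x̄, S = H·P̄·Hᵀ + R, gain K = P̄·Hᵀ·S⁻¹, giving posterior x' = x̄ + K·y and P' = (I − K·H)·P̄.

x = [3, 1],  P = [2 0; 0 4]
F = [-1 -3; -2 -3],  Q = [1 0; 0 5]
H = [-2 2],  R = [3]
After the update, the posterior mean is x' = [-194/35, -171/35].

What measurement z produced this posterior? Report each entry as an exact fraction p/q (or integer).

x̄ = F·x = [-6, -9]
P̄ = F·P·Fᵀ + Q = [39 40; 40 49]
S = H·P̄·Hᵀ + R = [35]
K = P̄·Hᵀ·S⁻¹ = [2/35; 18/35]
x' − x̄ = [16/35, 144/35] = K·y
y = (KᵀK)⁻¹·Kᵀ·(x' − x̄) = [8]
z = y + H·x̄ = [8] + [-6] = [2]

z = [2]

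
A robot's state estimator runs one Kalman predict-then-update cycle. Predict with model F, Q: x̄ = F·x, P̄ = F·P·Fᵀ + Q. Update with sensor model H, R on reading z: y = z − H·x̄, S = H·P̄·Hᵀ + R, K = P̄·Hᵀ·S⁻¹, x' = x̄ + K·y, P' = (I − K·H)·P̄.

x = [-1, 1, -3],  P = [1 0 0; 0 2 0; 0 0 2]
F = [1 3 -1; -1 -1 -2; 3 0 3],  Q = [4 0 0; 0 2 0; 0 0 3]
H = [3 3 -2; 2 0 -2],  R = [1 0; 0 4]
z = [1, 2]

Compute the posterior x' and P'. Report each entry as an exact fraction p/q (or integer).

x̄ = F·x = [5, 6, -12]
P̄ = F·P·Fᵀ + Q = [25 -3 -3; -3 13 -15; -3 -15 30]
y = z − H·x̄ = [-56, -32]
S = H·P̄·Hᵀ + R = [625 372; 372 248]
K = P̄·Hᵀ·S⁻¹ = [-12/67 1027/2077; 24/67 -915/2077; -15/67 579/8308]
x' = x̄ + K·y = [-1647/2077, 78/2077, -3516/2077]
P' = (I − K·H)·P̄ = [21197/2077 -8559/2077 19143/2077; -8559/2077 4321/2077 -6729/2077; 19143/2077 -6729/2077 37707/4154]

x' = [-1647/2077, 78/2077, -3516/2077]
P' = [21197/2077 -8559/2077 19143/2077; -8559/2077 4321/2077 -6729/2077; 19143/2077 -6729/2077 37707/4154]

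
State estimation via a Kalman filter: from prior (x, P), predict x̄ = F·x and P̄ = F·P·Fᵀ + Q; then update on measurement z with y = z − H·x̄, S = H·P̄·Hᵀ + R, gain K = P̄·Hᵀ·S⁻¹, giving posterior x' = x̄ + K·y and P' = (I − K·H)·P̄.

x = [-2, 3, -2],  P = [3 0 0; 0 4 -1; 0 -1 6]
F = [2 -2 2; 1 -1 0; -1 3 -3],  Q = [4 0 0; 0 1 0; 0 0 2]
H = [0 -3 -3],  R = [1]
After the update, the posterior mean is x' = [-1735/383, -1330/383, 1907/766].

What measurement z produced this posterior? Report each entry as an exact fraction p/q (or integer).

z = [3]

x̄ = F·x = [-14, -5, 17]
P̄ = F·P·Fᵀ + Q = [64 16 -78; 16 8 -18; -78 -18 113]
S = H·P̄·Hᵀ + R = [766]
K = P̄·Hᵀ·S⁻¹ = [93/383; 15/383; -285/766]
x' − x̄ = [3627/383, 585/383, -11115/766] = K·y
y = (KᵀK)⁻¹·Kᵀ·(x' − x̄) = [39]
z = y + H·x̄ = [39] + [-36] = [3]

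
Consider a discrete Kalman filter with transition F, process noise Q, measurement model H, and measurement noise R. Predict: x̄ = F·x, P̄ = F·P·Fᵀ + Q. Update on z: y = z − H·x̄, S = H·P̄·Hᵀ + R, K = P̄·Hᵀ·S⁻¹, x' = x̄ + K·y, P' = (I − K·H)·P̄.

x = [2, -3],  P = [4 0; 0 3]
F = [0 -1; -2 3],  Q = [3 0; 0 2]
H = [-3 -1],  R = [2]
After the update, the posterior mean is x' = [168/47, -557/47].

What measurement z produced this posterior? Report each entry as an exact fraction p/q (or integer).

z = [1]

x̄ = F·x = [3, -13]
P̄ = F·P·Fᵀ + Q = [6 -9; -9 45]
S = H·P̄·Hᵀ + R = [47]
K = P̄·Hᵀ·S⁻¹ = [-9/47; -18/47]
x' − x̄ = [27/47, 54/47] = K·y
y = (KᵀK)⁻¹·Kᵀ·(x' − x̄) = [-3]
z = y + H·x̄ = [-3] + [4] = [1]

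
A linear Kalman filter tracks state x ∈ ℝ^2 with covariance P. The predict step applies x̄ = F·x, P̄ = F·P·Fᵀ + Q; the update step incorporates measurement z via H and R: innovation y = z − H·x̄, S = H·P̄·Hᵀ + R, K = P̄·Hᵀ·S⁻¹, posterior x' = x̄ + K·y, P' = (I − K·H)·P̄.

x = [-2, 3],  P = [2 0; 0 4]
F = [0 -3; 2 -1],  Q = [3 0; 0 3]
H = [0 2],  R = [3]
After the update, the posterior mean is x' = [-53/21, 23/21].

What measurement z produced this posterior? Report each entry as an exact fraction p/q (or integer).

x̄ = F·x = [-9, -7]
P̄ = F·P·Fᵀ + Q = [39 12; 12 15]
S = H·P̄·Hᵀ + R = [63]
K = P̄·Hᵀ·S⁻¹ = [8/21; 10/21]
x' − x̄ = [136/21, 170/21] = K·y
y = (KᵀK)⁻¹·Kᵀ·(x' − x̄) = [17]
z = y + H·x̄ = [17] + [-14] = [3]

z = [3]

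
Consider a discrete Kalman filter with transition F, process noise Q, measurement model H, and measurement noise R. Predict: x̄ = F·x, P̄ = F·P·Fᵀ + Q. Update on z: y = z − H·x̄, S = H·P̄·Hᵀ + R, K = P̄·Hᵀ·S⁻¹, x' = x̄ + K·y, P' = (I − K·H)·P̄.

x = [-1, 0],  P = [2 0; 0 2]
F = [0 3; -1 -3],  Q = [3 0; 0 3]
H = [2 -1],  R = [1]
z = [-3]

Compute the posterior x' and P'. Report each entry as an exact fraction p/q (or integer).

x' = [-2/3, 149/90]
P' = [1 5/3; 5/3 659/180]

x̄ = F·x = [0, 1]
P̄ = F·P·Fᵀ + Q = [21 -18; -18 23]
y = z − H·x̄ = [-2]
S = H·P̄·Hᵀ + R = [180]
K = P̄·Hᵀ·S⁻¹ = [1/3; -59/180]
x' = x̄ + K·y = [-2/3, 149/90]
P' = (I − K·H)·P̄ = [1 5/3; 5/3 659/180]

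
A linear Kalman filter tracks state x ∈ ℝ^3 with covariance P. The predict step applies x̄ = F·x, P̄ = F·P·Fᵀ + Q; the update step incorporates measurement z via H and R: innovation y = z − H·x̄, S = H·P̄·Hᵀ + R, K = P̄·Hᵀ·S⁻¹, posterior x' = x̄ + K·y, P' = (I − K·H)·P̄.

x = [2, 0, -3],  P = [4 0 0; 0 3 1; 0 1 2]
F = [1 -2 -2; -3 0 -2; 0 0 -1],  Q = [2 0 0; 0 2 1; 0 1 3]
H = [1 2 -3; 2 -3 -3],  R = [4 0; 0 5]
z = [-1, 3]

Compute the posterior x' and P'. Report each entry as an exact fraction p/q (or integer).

x' = [235932/32437, 21218/32437, 103063/32437]
P' = [648404/32437 131785/32437 290666/32437; 131785/32437 76667/64874 58364/32437; 290666/32437 58364/32437 137810/32437]

x̄ = F·x = [8, 0, 3]
P̄ = F·P·Fᵀ + Q = [34 0 6; 0 46 5; 6 5 5]
y = z − H·x̄ = [0, -4]
S = H·P̄·Hᵀ + R = [171 -202; -202 618]
K = P̄·Hᵀ·S⁻¹ = [9994/32437 5891/32437; 8340/32437 -10609/64874; -1509/32437 -1438/32437]
x' = x̄ + K·y = [235932/32437, 21218/32437, 103063/32437]
P' = (I − K·H)·P̄ = [648404/32437 131785/32437 290666/32437; 131785/32437 76667/64874 58364/32437; 290666/32437 58364/32437 137810/32437]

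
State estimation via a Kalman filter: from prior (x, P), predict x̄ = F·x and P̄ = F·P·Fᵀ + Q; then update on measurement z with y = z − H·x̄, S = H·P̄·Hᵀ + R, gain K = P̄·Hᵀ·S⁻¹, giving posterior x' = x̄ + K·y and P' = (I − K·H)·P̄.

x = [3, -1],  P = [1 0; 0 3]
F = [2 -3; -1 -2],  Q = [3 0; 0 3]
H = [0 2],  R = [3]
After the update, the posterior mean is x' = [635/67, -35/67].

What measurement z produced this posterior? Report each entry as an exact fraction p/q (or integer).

x̄ = F·x = [9, -1]
P̄ = F·P·Fᵀ + Q = [34 16; 16 16]
S = H·P̄·Hᵀ + R = [67]
K = P̄·Hᵀ·S⁻¹ = [32/67; 32/67]
x' − x̄ = [32/67, 32/67] = K·y
y = (KᵀK)⁻¹·Kᵀ·(x' − x̄) = [1]
z = y + H·x̄ = [1] + [-2] = [-1]

z = [-1]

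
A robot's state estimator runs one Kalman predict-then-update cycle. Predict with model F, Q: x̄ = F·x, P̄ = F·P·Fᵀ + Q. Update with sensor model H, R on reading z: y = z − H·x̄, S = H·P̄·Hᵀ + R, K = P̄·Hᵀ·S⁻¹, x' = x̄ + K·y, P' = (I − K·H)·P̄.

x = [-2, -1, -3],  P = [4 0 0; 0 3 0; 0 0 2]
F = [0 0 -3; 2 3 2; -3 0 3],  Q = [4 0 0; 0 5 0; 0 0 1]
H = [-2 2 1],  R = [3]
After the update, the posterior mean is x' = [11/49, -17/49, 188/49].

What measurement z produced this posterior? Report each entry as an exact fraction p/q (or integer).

x̄ = F·x = [9, -13, -3]
P̄ = F·P·Fᵀ + Q = [22 -12 -18; -12 56 -12; -18 -12 55]
S = H·P̄·Hᵀ + R = [490]
K = P̄·Hᵀ·S⁻¹ = [-43/245; 62/245; 67/490]
x' − x̄ = [-430/49, 620/49, 335/49] = K·y
y = (KᵀK)⁻¹·Kᵀ·(x' − x̄) = [50]
z = y + H·x̄ = [50] + [-47] = [3]

z = [3]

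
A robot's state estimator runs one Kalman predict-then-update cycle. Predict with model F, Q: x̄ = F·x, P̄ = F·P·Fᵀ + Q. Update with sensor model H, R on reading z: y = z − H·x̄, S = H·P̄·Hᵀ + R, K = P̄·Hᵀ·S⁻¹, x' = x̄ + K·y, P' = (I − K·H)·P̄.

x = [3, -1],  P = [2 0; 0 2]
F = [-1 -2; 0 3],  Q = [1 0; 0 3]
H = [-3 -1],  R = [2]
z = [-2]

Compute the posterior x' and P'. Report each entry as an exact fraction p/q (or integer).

x̄ = F·x = [-1, -3]
P̄ = F·P·Fᵀ + Q = [11 -12; -12 21]
y = z − H·x̄ = [-8]
S = H·P̄·Hᵀ + R = [50]
K = P̄·Hᵀ·S⁻¹ = [-21/50; 3/10]
x' = x̄ + K·y = [59/25, -27/5]
P' = (I − K·H)·P̄ = [109/50 -57/10; -57/10 33/2]

x' = [59/25, -27/5]
P' = [109/50 -57/10; -57/10 33/2]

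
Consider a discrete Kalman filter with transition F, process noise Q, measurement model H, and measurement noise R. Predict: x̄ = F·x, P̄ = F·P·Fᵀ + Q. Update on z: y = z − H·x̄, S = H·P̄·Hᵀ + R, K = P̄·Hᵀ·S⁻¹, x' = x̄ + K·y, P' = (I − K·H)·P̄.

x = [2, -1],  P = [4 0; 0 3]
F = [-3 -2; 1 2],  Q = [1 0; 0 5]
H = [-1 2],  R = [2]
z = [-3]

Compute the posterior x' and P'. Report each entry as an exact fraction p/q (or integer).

x̄ = F·x = [-4, 0]
P̄ = F·P·Fᵀ + Q = [49 -24; -24 21]
y = z − H·x̄ = [-7]
S = H·P̄·Hᵀ + R = [231]
K = P̄·Hᵀ·S⁻¹ = [-97/231; 2/7]
x' = x̄ + K·y = [-35/33, -2]
P' = (I − K·H)·P̄ = [1910/231 26/7; 26/7 15/7]

x' = [-35/33, -2]
P' = [1910/231 26/7; 26/7 15/7]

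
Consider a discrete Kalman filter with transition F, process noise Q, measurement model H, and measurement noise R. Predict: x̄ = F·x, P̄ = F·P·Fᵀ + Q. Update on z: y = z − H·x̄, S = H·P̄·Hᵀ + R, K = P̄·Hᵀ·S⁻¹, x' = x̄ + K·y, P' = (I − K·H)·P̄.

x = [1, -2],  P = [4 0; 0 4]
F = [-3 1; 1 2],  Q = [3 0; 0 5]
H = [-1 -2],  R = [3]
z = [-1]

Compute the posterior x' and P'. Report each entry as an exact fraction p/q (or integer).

x̄ = F·x = [-5, -3]
P̄ = F·P·Fᵀ + Q = [43 -4; -4 25]
y = z − H·x̄ = [-12]
S = H·P̄·Hᵀ + R = [130]
K = P̄·Hᵀ·S⁻¹ = [-7/26; -23/65]
x' = x̄ + K·y = [-23/13, 81/65]
P' = (I − K·H)·P̄ = [873/26 -213/13; -213/13 567/65]

x' = [-23/13, 81/65]
P' = [873/26 -213/13; -213/13 567/65]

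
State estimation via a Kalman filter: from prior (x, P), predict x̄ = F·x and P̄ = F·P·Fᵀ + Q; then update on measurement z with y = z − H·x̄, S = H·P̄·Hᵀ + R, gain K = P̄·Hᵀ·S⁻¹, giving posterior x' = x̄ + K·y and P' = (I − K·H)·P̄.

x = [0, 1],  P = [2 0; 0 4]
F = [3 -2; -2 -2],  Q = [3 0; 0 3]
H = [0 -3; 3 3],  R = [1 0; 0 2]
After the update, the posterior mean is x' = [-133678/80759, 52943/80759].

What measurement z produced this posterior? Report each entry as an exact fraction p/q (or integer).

z = [-2, -3]

x̄ = F·x = [-2, -2]
P̄ = F·P·Fᵀ + Q = [37 4; 4 27]
S = H·P̄·Hᵀ + R = [244 -279; -279 650]
K = P̄·Hᵀ·S⁻¹ = [26517/80759 26664/80759; -26703/80759 93/80759]
x' − x̄ = [27840/80759, 214461/80759] = K·y
y = (KᵀK)⁻¹·Kᵀ·(x' − x̄) = [-8, 9]
z = y + H·x̄ = [-8, 9] + [6, -12] = [-2, -3]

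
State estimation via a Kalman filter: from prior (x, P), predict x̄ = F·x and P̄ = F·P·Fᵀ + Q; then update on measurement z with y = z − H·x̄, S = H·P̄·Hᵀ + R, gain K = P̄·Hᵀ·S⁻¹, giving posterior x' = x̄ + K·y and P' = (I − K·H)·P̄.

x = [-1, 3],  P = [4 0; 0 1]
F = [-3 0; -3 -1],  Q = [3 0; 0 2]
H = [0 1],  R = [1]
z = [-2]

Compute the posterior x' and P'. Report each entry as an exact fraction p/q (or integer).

x' = [6/5, -39/20]
P' = [33/5 9/10; 9/10 39/40]

x̄ = F·x = [3, 0]
P̄ = F·P·Fᵀ + Q = [39 36; 36 39]
y = z − H·x̄ = [-2]
S = H·P̄·Hᵀ + R = [40]
K = P̄·Hᵀ·S⁻¹ = [9/10; 39/40]
x' = x̄ + K·y = [6/5, -39/20]
P' = (I − K·H)·P̄ = [33/5 9/10; 9/10 39/40]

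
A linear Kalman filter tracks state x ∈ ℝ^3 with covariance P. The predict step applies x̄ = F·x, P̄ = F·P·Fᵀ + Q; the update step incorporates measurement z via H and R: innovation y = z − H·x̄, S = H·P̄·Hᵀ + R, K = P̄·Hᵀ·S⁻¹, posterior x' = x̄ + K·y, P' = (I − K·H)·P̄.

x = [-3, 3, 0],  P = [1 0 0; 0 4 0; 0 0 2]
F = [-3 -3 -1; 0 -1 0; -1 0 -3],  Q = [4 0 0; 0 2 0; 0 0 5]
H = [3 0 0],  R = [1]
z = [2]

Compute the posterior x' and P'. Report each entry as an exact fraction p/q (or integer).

x' = [153/230, -327/115, 717/230]
P' = [51/460 3/115 9/460; 3/115 366/115 -243/115; 9/460 -243/115 10311/460]

x̄ = F·x = [0, -3, 3]
P̄ = F·P·Fᵀ + Q = [51 12 9; 12 6 0; 9 0 24]
y = z − H·x̄ = [2]
S = H·P̄·Hᵀ + R = [460]
K = P̄·Hᵀ·S⁻¹ = [153/460; 9/115; 27/460]
x' = x̄ + K·y = [153/230, -327/115, 717/230]
P' = (I − K·H)·P̄ = [51/460 3/115 9/460; 3/115 366/115 -243/115; 9/460 -243/115 10311/460]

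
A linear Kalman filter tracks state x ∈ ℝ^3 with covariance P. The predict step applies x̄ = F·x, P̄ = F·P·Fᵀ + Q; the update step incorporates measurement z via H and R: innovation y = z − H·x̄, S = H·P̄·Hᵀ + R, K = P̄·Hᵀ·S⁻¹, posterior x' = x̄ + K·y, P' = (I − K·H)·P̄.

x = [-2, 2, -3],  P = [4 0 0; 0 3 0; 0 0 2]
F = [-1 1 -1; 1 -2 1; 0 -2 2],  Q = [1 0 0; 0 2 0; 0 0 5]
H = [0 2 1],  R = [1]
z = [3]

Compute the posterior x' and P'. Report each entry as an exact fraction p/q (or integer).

x' = [4/5, 103/85, 67/170]
P' = [16/5 -4/5 7/5; -4/5 132/85 -236/85; 7/5 -236/85 1001/170]

x̄ = F·x = [7, -9, -10]
P̄ = F·P·Fᵀ + Q = [10 -12 -10; -12 20 16; -10 16 25]
y = z − H·x̄ = [31]
S = H·P̄·Hᵀ + R = [170]
K = P̄·Hᵀ·S⁻¹ = [-1/5; 28/85; 57/170]
x' = x̄ + K·y = [4/5, 103/85, 67/170]
P' = (I − K·H)·P̄ = [16/5 -4/5 7/5; -4/5 132/85 -236/85; 7/5 -236/85 1001/170]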